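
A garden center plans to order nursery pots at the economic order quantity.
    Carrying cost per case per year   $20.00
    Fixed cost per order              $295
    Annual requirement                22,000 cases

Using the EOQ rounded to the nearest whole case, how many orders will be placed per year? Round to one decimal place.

27.3 orders per year

Q* = √(2·D·S / H) = √(2·22,000·295 / 20) = √649,000.0 ≈ 805.61 → Q = 806
N = D/Q = 22,000/806 ≈ 27.295 orders/yr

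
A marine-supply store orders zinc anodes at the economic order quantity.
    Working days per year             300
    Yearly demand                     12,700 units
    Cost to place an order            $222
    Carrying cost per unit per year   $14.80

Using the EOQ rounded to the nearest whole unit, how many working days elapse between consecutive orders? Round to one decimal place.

Q* = √(2·D·S / H) = √(2·12,700·222 / 14.8) = √381,000.0 ≈ 617.25 → Q = 617 units
Cycle time = (working days × Q)/D = (300 × 617) / 12,700 = 14.575 days

14.6 days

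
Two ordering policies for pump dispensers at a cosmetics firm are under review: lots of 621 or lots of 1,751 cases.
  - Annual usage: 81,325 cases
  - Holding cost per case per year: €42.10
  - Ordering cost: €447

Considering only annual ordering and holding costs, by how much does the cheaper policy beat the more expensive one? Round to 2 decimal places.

Annual cost at Q: ordering D·S/Q plus holding Q·H/2.
TC(621) = (81,325/621)×447 + (621/2)×42.1 = €71,610.34
TC(1,751) = (81,325/1,751)×447 + (1,751/2)×42.1 = €57,619.42
Cheaper: Q = 1,751.  Difference = €13,990.92

€13,990.92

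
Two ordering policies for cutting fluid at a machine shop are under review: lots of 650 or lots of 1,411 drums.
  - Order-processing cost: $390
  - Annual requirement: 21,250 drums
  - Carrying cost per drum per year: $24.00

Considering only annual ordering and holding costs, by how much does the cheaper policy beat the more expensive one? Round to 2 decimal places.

Annual cost at Q: ordering D·S/Q plus holding Q·H/2.
TC(650) = (21,250/650)×390 + (650/2)×24 = $20,550.00
TC(1,411) = (21,250/1,411)×390 + (1,411/2)×24 = $22,805.49
Lots of 650 are cheaper by $2,255.49.

$2,255.49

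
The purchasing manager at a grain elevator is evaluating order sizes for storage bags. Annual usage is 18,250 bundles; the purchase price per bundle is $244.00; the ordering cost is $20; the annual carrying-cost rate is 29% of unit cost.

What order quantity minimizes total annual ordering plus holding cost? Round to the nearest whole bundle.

102 bundles

H = i·C = 0.29 × $244 = $70.7600 per bundle-year
Q* = √(2·D·S / H) = √(2·18,250·20 / 70.76) = √10,316.6 ≈ 101.57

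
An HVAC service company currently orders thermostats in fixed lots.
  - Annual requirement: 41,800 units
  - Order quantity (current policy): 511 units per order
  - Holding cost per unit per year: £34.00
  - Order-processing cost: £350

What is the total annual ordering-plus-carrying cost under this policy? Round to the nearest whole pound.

Annual ordering cost = (D/Q)·S = (41,800/511) × 350 = £28,630.14
Annual holding cost  = (Q/2)·H = (511/2) × 34 = £8,687.00
Total = £28,630.14 + £8,687.00 = £37,317.14

£37,317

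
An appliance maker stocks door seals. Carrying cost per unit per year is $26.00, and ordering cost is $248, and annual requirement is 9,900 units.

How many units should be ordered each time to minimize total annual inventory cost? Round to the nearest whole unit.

435 units

Optimal lot size Q* = (2 × 9,900 × $248 / $26)^½ ≈ 434.58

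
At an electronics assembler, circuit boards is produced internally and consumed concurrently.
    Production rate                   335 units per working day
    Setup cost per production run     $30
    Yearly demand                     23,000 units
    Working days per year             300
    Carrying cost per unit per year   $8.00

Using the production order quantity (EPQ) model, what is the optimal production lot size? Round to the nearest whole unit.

473 units

d = 23,000/300 = 76.6667 units/day;  effective holding cost H(1 − d/p) = 8·(1 − 76.6667/335) = 6.16915
Q* = √(2DS / H_eff) = √(2·23,000·30 / 6.16915) ≈ 472.96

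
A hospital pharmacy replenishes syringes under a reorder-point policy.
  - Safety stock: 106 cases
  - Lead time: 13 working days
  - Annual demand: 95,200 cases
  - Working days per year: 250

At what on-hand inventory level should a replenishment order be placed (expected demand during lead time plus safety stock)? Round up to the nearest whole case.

5,057 cases

Daily demand d = 95,200 / 250 = 380.800 cases/day
Demand during lead time = 380.800 × 13 = 4,950.40
Reorder point = 4,950.40 + 106 = 5,056.40 → round up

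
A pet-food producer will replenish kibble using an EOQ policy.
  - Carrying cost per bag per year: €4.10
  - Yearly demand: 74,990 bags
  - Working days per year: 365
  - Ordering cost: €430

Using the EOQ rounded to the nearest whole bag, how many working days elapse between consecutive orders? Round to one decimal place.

19.3 days

Q* = √(2·D·S / H) = √(2·74,990·430 / 4.1) = √15,729,609.8 ≈ 3,966.06 → Q = 3,966 bags
Cycle time = (working days × Q)/D = (365 × 3,966) / 74,990 = 19.304 days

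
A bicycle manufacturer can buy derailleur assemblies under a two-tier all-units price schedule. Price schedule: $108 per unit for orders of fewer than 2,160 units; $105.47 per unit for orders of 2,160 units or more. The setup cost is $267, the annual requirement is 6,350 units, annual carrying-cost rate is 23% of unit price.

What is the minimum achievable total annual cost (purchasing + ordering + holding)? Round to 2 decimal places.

$694,977.69

H₁ = 23%×$108 = $24.8400;  H₂ = 23%×$105.47 = $24.2581
EOQ₁ = √(2×6,350×267/24.8400) = 369.47  (< 2,160, feasible at tier 1)
EOQ₂ = √(2×6,350×267/24.2581) = 373.88  (< 2,160 → use Q = 2,160 at tier-2 price)
TC(tier 1 (EOQ₁), Q≈369.5) = $694,977.69
TC(tier 2, Q≈2,160.0) = $696,718.18
Minimum at tier 1 (EOQ₁): $694,977.69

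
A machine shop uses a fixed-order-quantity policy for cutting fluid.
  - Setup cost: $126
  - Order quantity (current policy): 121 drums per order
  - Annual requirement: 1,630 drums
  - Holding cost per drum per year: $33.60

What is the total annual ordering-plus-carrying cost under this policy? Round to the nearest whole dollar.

$3,730

Orders/yr = 1,630/121 = 13.471; ordering cost = 13.471 × $126 = $1,697.36
Average inventory = 121/2 = 60.5; holding cost = 60.5 × $33.6 = $2,032.80
Total = $1,697.36 + $2,032.80 = $3,730.16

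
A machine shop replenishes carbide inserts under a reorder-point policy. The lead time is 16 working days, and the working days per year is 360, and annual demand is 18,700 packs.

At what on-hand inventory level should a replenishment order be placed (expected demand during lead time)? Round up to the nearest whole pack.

832 packs

Daily demand d = 18,700 / 360 = 51.944 packs/day
Demand during lead time = 51.944 × 16 = 831.11
Reorder point = 831.11 → round up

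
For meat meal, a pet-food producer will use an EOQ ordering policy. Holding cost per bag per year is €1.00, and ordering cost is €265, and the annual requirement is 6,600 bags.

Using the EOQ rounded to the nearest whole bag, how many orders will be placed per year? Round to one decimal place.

3.5 orders per year

Optimal lot size Q* = (2 × 6,600 × €265 / €1)^½ ≈ 1,870.29 → Q = 1,870
N = D/Q = 6,600/1,870 ≈ 3.529 orders/yr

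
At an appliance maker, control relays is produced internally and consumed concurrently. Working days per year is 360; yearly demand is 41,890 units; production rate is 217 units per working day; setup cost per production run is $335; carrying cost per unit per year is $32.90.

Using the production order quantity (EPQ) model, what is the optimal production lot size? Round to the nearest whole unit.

d = 41,890/360 = 116.3611 units/day;  effective holding cost H(1 − d/p) = 32.9·(1 − 116.3611/217) = 15.25815
Q* = √(2DS / H_eff) = √(2·41,890·335 / 15.25815) ≈ 1,356.26

1,356 units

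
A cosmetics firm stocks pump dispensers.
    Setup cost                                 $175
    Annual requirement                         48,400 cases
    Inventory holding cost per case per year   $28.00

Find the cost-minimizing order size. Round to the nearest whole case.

778 cases

2DS/H = 2·48,400·175/28 = 605,000.00
EOQ = √605,000.00 ≈ 777.82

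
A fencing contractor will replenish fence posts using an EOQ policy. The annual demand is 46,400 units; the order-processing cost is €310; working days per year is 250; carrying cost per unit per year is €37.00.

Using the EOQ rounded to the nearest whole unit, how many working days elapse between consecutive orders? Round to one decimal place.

2DS/H = 2·46,400·310/37 = 777,513.51
EOQ = √777,513.51 ≈ 881.77 → Q = 882 units
Cycle time = (working days × Q)/D = (250 × 882) / 46,400 = 4.752 days

4.8 days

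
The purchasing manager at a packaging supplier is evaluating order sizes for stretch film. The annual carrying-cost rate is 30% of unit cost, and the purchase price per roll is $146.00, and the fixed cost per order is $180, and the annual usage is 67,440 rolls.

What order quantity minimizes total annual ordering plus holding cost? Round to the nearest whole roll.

Holding cost per roll per year: H = 30% × $146 = $43.8000
2DS/H = 2·67,440·180/43.8 = 554,301.37
EOQ = √554,301.37 ≈ 744.51

745 rolls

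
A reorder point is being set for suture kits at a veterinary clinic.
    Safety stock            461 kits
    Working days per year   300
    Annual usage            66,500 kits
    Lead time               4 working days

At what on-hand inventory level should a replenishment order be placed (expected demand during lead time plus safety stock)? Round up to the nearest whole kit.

1,348 kits

Daily demand d = 66,500 / 300 = 221.667 kits/day
Demand during lead time = 221.667 × 4 = 886.67
Reorder point = 886.67 + 461 = 1,347.67 → round up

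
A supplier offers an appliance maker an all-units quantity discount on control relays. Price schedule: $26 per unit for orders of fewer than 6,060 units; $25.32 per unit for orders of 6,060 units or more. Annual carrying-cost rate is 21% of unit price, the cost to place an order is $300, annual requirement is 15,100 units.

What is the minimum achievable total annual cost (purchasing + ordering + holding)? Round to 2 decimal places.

H₁ = 21%×$26 = $5.4600;  H₂ = 21%×$25.32 = $5.3172
EOQ₁ = √(2×15,100×300/5.4600) = 1,288.15  (< 6,060, feasible at tier 1)
EOQ₂ = √(2×15,100×300/5.3172) = 1,305.34  (< 6,060 → use Q = 6,060 at tier-2 price)
TC(tier 1 (EOQ₁), Q≈1,288.2) = $399,633.32
TC(tier 2, Q≈6,060.0) = $399,190.64
Minimum at tier 2: $399,190.64

$399,190.64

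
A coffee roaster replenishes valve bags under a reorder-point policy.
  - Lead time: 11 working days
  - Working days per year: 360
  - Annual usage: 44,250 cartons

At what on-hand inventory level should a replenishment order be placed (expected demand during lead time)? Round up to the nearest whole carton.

1,353 cartons

Daily demand d = 44,250 / 360 = 122.917 cartons/day
Demand during lead time = 122.917 × 11 = 1,352.08
Reorder point = 1,352.08 → round up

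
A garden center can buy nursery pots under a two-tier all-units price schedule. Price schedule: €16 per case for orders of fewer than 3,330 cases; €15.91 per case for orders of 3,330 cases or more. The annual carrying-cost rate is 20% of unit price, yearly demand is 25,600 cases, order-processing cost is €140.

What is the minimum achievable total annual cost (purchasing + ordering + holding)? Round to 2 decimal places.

€413,670.31

H₁ = 20%×€16 = €3.2000;  H₂ = 20%×€15.91 = €3.1820
EOQ₁ = √(2×25,600×140/3.2000) = 1,496.66  (< 3,330, feasible at tier 1)
EOQ₂ = √(2×25,600×140/3.1820) = 1,500.89  (< 3,330 → use Q = 3,330 at tier-2 price)
TC(tier 1 (EOQ₁), Q≈1,496.7) = €414,389.32
TC(tier 2, Q≈3,330.0) = €413,670.31
Minimum at tier 2: €413,670.31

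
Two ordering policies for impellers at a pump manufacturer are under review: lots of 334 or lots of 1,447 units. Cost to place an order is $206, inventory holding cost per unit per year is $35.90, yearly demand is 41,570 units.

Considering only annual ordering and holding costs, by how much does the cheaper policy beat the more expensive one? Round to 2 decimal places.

$257.42

Annual cost at Q: ordering D·S/Q plus holding Q·H/2.
TC(334) = (41,570/334)×206 + (334/2)×35.9 = $31,634.28
TC(1,447) = (41,570/1,447)×206 + (1,447/2)×35.9 = $31,891.70
Lots of 334 are cheaper by $257.42.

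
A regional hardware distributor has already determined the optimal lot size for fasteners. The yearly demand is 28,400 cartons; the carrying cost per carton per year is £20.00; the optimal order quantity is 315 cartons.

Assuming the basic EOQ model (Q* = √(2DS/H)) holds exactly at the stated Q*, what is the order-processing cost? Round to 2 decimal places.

EOQ relation: Q² = 2DS/H, so rearrange for the unknown.
S = Q²H / (2D) = 315² × 20 / (2 × 28,400) = 34.9384

£34.94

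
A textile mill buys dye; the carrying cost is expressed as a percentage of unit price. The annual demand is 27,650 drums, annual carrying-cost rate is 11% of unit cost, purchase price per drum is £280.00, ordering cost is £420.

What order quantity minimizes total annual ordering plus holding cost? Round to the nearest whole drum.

H = i·C = 0.11 × £280 = £30.8000 per drum-year
Optimal lot size Q* = (2 × 27,650 × £420 / £30.8)^½ ≈ 868.38

868 drums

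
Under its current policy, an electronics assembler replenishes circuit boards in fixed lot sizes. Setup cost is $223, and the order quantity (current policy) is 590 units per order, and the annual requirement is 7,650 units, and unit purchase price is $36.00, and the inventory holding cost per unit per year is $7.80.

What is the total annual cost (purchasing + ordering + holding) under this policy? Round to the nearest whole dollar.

Ordering: D/Q × S = 7,650/590 × $223 = $2,891.44
Holding:  Q/2 × H = 590/2 × $7.8 = $2,301.00
Purchase cost = D·C = 7,650 × 36 = $275,400.00
Total = $2,891.44 + $2,301.00 + $275,400.00 = $280,592.44

$280,592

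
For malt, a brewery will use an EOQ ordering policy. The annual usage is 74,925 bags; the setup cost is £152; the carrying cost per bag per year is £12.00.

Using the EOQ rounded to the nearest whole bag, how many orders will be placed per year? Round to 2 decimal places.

54.37 orders per year

Q* = √(2·D·S / H) = √(2·74,925·152 / 12) = √1,898,100.0 ≈ 1,377.72 → Q = 1,378
N = D/Q = 74,925/1,378 ≈ 54.372 orders/yr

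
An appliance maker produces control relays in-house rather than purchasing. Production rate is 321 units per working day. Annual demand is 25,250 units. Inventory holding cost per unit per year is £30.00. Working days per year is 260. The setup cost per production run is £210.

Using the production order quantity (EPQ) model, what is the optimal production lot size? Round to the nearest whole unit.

Daily demand d = 25,250/260 = 97.115; p = 321; 1 − d/p = 0.69746
EPQ = √(2DS / (H(1 − d/p)))
    = √(2 × 25,250 × 210 / (30 × 0.69746)) ≈ 711.93

712 units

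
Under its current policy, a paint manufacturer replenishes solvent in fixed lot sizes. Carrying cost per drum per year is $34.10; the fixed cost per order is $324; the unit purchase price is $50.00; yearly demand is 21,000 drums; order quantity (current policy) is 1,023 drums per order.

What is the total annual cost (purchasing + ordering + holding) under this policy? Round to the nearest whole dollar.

Orders/yr = 21,000/1,023 = 20.528; ordering cost = 20.528 × $324 = $6,651.03
Average inventory = 1,023/2 = 511.5; holding cost = 511.5 × $34.1 = $17,442.15
Purchase cost = D·C = 21,000 × 50 = $1,050,000.00
Total = $6,651.03 + $17,442.15 + $1,050,000.00 = $1,074,093.18

$1,074,093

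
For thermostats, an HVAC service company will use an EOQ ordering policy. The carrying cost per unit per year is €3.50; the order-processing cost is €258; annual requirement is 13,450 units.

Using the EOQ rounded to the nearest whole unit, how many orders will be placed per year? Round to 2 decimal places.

Q* = √(2·D·S / H) = √(2·13,450·258 / 3.5) = √1,982,914.3 ≈ 1,408.16 → Q = 1,408
Orders per year = D/Q = 13,450 / 1,408 = 9.553

9.55 orders per year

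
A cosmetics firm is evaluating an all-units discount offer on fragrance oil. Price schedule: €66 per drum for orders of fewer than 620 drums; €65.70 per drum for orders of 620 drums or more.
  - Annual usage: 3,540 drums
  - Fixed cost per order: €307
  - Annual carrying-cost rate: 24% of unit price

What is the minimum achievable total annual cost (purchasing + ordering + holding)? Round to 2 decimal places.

€239,218.95

H₁ = 24%×€66 = €15.8400;  H₂ = 24%×€65.70 = €15.7680
EOQ₁ = √(2×3,540×307/15.8400) = 370.43  (< 620, feasible at tier 1)
EOQ₂ = √(2×3,540×307/15.7680) = 371.28  (< 620 → use Q = 620 at tier-2 price)
TC(tier 1 (EOQ₁), Q≈370.4) = €239,507.64
TC(tier 2, Q≈620.0) = €239,218.95
Minimum at tier 2: €239,218.95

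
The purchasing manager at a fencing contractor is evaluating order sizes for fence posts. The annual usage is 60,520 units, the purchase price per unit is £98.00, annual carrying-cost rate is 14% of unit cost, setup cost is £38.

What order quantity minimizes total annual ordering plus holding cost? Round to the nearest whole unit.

Carrying cost H = £98 × 14% = £13.7200/unit/yr
Q* = √(2·D·S / H) = √(2·60,520·38 / 13.72) = √335,242.0 ≈ 579.00

579 units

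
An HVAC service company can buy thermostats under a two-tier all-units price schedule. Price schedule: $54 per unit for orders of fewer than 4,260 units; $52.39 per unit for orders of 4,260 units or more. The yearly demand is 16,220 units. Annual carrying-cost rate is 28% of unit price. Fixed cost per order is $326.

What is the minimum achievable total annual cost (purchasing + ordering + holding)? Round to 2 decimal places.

$882,252.44

H₁ = 28%×$54 = $15.1200;  H₂ = 28%×$52.39 = $14.6692
EOQ₁ = √(2×16,220×326/15.1200) = 836.32  (< 4,260, feasible at tier 1)
EOQ₂ = √(2×16,220×326/14.6692) = 849.07  (< 4,260 → use Q = 4,260 at tier-2 price)
TC(tier 1 (EOQ₁), Q≈836.3) = $888,525.18
TC(tier 2, Q≈4,260.0) = $882,252.44
Minimum at tier 2: $882,252.44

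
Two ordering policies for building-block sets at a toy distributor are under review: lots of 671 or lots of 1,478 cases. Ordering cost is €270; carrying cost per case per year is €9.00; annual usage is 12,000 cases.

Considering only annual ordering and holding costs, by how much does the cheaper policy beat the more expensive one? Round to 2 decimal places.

TC(Q) = (D/Q)S + (Q/2)H
TC(671) = (12,000/671)×270 + (671/2)×9 = €7,848.11
TC(1,478) = (12,000/1,478)×270 + (1,478/2)×9 = €8,843.15
Cheaper: Q = 671.  Difference = €995.04

€995.04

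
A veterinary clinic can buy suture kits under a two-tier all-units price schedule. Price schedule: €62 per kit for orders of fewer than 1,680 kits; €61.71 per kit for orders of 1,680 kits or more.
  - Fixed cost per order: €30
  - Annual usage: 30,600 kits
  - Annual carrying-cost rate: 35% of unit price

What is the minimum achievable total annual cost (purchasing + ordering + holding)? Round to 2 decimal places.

€1,903,511.99

H₁ = 35%×€62 = €21.7000;  H₂ = 35%×€61.71 = €21.5985
EOQ₁ = √(2×30,600×30/21.7000) = 290.88  (< 1,680, feasible at tier 1)
EOQ₂ = √(2×30,600×30/21.5985) = 291.56  (< 1,680 → use Q = 1,680 at tier-2 price)
TC(tier 1 (EOQ₁), Q≈290.9) = €1,903,511.99
TC(tier 2, Q≈1,680.0) = €1,907,015.17
Minimum at tier 1 (EOQ₁): €1,903,511.99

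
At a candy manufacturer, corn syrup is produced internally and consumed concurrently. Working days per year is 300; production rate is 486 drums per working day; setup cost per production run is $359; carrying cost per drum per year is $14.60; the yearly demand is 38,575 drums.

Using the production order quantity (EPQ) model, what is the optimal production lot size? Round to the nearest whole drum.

Daily demand d = 38,575/300 = 128.583; p = 486; 1 − d/p = 0.73543
EPQ = √(2DS / (H(1 − d/p)))
    = √(2 × 38,575 × 359 / (14.6 × 0.73543)) ≈ 1,606.09

1,606 drums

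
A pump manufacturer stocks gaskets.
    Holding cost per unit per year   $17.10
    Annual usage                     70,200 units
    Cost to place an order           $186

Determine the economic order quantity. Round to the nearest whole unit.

2DS/H = 2·70,200·186/17.1 = 1,527,157.89
EOQ = √1,527,157.89 ≈ 1,235.78

1,236 units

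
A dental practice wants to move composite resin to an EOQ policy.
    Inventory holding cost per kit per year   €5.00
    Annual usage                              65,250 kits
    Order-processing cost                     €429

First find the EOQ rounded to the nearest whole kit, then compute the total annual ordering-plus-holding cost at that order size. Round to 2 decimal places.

Q* = √(2·D·S / H) = √(2·65,250·429 / 5) = √11,196,900.0 ≈ 3,346.18 → Q = 3,346 kits
Annual ordering cost = (D/Q)·S = (65,250/3,346) × 429 = €8,365.88
Annual holding cost  = (Q/2)·H = (3,346/2) × 5 = €8,365.00
Total = €8,365.88 + €8,365.00 = €16,730.88

€16,730.88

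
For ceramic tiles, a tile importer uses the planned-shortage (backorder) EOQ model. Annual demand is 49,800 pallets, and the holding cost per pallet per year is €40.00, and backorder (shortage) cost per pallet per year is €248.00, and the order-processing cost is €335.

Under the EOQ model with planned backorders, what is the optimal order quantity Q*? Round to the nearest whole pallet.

Basic EOQ = √(2·49,800·335/40) = 913.318
Backorder adjustment √((H+b)/b) = √((40+248)/248) = 1.0776
Q* = 913.318 × 1.0776 ≈ 984.22

984 pallets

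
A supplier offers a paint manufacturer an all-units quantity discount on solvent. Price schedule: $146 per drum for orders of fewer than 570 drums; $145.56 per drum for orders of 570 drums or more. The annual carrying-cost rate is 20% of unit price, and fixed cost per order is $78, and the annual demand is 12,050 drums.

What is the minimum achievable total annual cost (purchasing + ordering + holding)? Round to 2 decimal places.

H₁ = 20%×$146 = $29.2000;  H₂ = 20%×$145.56 = $29.1120
EOQ₁ = √(2×12,050×78/29.2000) = 253.73  (< 570, feasible at tier 1)
EOQ₂ = √(2×12,050×78/29.1120) = 254.11  (< 570 → use Q = 570 at tier-2 price)
TC(tier 1 (EOQ₁), Q≈253.7) = $1,766,708.79
TC(tier 2, Q≈570.0) = $1,763,943.87
Minimum at tier 2: $1,763,943.87

$1,763,943.87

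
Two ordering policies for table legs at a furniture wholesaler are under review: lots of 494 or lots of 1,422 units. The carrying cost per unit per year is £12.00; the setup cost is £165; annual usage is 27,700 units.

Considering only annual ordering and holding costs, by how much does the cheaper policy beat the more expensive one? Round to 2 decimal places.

For each Q, cost = (D/Q)·S + (Q/2)·H.
TC(494) = (27,700/494)×165 + (494/2)×12 = £12,216.02
TC(1,422) = (27,700/1,422)×165 + (1,422/2)×12 = £11,746.14
|ΔTC| = |£12,216.02 − £11,746.14| = £469.89

£469.89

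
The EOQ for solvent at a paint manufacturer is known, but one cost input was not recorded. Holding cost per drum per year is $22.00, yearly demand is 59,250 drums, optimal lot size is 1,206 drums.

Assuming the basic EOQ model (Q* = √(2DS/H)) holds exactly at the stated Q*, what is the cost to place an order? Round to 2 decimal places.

$270.02

From Q* = √(2DS/H) ⇒ Q*² = 2DS/H.
S = Q²H / (2D) = 1,206² × 22 / (2 × 59,250) = 270.0219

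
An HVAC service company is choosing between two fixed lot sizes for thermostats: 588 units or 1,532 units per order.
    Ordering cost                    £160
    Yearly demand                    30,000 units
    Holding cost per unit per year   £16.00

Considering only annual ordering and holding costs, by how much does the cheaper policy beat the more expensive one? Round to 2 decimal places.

TC(Q) = (D/Q)S + (Q/2)H
TC(588) = (30,000/588)×160 + (588/2)×16 = £12,867.27
TC(1,532) = (30,000/1,532)×160 + (1,532/2)×16 = £15,389.16
Cheaper: Q = 588.  Difference = £2,521.89

£2,521.89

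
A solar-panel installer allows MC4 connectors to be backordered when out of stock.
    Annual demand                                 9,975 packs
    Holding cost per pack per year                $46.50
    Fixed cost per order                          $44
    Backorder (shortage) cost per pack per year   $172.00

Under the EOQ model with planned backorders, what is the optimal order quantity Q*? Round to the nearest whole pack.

155 packs

Q* = √(2DS/H) · √((H + b)/b)
   = √(2 × 9,975 × 44 / 46.5) · √((46.5 + 172) / 172)
   = 137.395 × 1.1271 ≈ 154.86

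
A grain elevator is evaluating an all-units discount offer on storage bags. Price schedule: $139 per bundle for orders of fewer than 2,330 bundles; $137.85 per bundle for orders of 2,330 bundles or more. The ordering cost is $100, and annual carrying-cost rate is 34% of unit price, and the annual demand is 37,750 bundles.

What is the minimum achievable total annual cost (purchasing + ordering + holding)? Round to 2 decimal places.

$5,260,060.06

H₁ = 34%×$139 = $47.2600;  H₂ = 34%×$137.85 = $46.8690
EOQ₁ = √(2×37,750×100/47.2600) = 399.69  (< 2,330, feasible at tier 1)
EOQ₂ = √(2×37,750×100/46.8690) = 401.36  (< 2,330 → use Q = 2,330 at tier-2 price)
TC(tier 1 (EOQ₁), Q≈399.7) = $5,266,139.49
TC(tier 2, Q≈2,330.0) = $5,260,060.06
Minimum at tier 2: $5,260,060.06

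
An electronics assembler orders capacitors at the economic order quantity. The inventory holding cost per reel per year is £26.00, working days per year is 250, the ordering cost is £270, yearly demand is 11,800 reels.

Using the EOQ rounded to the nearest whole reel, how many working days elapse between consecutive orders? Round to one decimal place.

10.5 days

Optimal lot size Q* = (2 × 11,800 × £270 / £26)^½ ≈ 495.05 → Q = 495 reels
Cycle time = (working days × Q)/D = (250 × 495) / 11,800 = 10.487 days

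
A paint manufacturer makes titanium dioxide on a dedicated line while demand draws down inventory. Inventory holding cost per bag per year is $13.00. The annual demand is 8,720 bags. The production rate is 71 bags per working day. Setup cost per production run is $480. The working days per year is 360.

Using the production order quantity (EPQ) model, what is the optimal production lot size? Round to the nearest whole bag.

989 bags

d = 8,720/360 = 24.2222 bags/day;  effective holding cost H(1 − d/p) = 13·(1 − 24.2222/71) = 8.56495
Q* = √(2DS / H_eff) = √(2·8,720·480 / 8.56495) ≈ 988.62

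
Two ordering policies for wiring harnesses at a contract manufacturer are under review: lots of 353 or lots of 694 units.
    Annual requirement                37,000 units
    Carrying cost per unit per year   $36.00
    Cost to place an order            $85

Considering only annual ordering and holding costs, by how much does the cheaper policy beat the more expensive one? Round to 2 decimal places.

$1,760.35

Annual cost at Q: ordering D·S/Q plus holding Q·H/2.
TC(353) = (37,000/353)×85 + (353/2)×36 = $15,263.35
TC(694) = (37,000/694)×85 + (694/2)×36 = $17,023.70
Cheaper: Q = 353.  Difference = $1,760.35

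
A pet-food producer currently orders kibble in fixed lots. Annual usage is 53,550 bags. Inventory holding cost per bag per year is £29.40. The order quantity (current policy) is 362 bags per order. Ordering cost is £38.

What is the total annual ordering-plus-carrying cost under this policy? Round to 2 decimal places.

£10,942.67

Ordering: D/Q × S = 53,550/362 × £38 = £5,621.27
Holding:  Q/2 × H = 362/2 × £29.4 = £5,321.40
Total = £5,621.27 + £5,321.40 = £10,942.67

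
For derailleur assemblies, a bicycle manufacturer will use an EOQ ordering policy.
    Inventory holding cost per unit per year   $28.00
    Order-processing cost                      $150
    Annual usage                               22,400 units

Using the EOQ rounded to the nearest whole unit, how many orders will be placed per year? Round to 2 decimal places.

Q* = √(2·D·S / H) = √(2·22,400·150 / 28) = √240,000.0 ≈ 489.90 → Q = 490
N = D/Q = 22,400/490 ≈ 45.714 orders/yr

45.71 orders per year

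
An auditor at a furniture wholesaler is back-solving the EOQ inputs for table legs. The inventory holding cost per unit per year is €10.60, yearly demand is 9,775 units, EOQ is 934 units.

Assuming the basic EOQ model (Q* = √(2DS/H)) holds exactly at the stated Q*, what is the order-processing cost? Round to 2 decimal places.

€472.99

EOQ relation: Q² = 2DS/H, so rearrange for the unknown.
S = Q²H / (2D) = 934² × 10.6 / (2 × 9,775) = 472.9910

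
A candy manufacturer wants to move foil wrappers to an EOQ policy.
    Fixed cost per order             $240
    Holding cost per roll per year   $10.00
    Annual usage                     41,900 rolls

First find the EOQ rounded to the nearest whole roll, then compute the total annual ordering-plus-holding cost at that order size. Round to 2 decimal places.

$14,181.68

Optimal lot size Q* = (2 × 41,900 × $240 / $10)^½ ≈ 1,418.17 → Q = 1,418 rolls
Annual ordering cost = (D/Q)·S = (41,900/1,418) × 240 = $7,091.68
Annual holding cost  = (Q/2)·H = (1,418/2) × 10 = $7,090.00
Total = $7,091.68 + $7,090.00 = $14,181.68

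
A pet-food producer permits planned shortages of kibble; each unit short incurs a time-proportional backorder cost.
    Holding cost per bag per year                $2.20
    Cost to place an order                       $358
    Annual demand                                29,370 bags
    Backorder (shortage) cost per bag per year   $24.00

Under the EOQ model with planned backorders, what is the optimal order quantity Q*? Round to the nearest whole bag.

3,230 bags

Basic EOQ = √(2·29,370·358/2.2) = 3,091.699
Backorder adjustment √((H+b)/b) = √((2.2+24)/24) = 1.0448
Q* = 3,091.699 × 1.0448 ≈ 3,230.29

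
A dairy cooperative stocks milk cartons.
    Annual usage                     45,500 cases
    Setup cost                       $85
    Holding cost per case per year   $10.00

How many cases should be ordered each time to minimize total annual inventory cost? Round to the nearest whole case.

879 cases

EOQ = √(2DS/H) = √(2 × 45,500 × 85 / 10)
    = √(773,500.00) ≈ 879.49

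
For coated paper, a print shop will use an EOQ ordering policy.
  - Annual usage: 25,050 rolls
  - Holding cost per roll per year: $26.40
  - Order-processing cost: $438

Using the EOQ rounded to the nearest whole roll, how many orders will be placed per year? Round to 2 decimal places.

27.47 orders per year

2DS/H = 2·25,050·438/26.4 = 831,204.55
EOQ = √831,204.55 ≈ 911.70 → Q = 912
N = D/Q = 25,050/912 ≈ 27.467 orders/yr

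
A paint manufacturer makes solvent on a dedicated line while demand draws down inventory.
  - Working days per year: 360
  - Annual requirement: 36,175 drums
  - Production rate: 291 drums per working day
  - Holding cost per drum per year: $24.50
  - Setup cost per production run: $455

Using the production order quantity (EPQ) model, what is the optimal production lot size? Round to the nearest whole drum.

1,433 drums

d = 36,175/360 = 100.4861 drums/day;  effective holding cost H(1 − d/p) = 24.5·(1 − 100.4861/291) = 16.03983
Q* = √(2DS / H_eff) = √(2·36,175·455 / 16.03983) ≈ 1,432.60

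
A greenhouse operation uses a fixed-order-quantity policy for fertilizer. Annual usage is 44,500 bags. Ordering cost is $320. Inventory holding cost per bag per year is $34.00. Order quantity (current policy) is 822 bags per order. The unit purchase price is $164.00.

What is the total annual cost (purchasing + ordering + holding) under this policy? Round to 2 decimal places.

Orders/yr = 44,500/822 = 54.136; ordering cost = 54.136 × $320 = $17,323.60
Average inventory = 822/2 = 411; holding cost = 411 × $34 = $13,974.00
Purchase cost = D·C = 44,500 × 164 = $7,298,000.00
Total = $17,323.60 + $13,974.00 + $7,298,000.00 = $7,329,297.60

$7,329,297.60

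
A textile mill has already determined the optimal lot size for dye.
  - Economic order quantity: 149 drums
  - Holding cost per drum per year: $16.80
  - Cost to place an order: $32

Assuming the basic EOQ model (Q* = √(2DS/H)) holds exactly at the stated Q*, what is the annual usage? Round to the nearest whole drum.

Since Q* = (2DS/H)^½, squaring gives Q*²·H = 2DS.
D = Q²H / (2S) = 149² × 16.8 / (2 × 32) = 5,827.76

5,828 drums per year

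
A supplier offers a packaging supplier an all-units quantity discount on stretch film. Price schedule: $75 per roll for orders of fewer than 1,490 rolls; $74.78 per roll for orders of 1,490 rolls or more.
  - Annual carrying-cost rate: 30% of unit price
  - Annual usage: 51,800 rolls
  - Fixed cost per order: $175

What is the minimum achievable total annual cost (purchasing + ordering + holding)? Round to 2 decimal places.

H₁ = 30%×$75 = $22.5000;  H₂ = 30%×$74.78 = $22.4340
EOQ₁ = √(2×51,800×175/22.5000) = 897.65  (< 1,490, feasible at tier 1)
EOQ₂ = √(2×51,800×175/22.4340) = 898.97  (< 1,490 → use Q = 1,490 at tier-2 price)
TC(tier 1 (EOQ₁), Q≈897.7) = $3,905,197.15
TC(tier 2, Q≈1,490.0) = $3,896,401.22
Minimum at tier 2: $3,896,401.22

$3,896,401.22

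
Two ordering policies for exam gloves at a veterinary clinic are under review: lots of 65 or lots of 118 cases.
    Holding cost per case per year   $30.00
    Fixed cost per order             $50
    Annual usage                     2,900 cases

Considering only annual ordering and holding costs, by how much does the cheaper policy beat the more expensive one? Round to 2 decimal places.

$206.96

For each Q, cost = (D/Q)·S + (Q/2)·H.
TC(65) = (2,900/65)×50 + (65/2)×30 = $3,205.77
TC(118) = (2,900/118)×50 + (118/2)×30 = $2,998.81
Lots of 118 are cheaper by $206.96.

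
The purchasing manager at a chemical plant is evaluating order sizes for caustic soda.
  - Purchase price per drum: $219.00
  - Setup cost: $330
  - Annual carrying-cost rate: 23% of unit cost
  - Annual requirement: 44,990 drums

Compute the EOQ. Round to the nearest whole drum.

Carrying cost H = $219 × 23% = $50.3700/drum/yr
Optimal lot size Q* = (2 × 44,990 × $330 / $50.37)^½ ≈ 767.79

768 drums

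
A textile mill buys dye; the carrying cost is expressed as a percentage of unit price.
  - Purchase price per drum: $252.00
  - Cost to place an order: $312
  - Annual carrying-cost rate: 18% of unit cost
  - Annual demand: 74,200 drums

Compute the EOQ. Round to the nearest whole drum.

H = i·C = 0.18 × $252 = $45.3600 per drum-year
Optimal lot size Q* = (2 × 74,200 × $312 / $45.36)^½ ≈ 1,010.32

1,010 drums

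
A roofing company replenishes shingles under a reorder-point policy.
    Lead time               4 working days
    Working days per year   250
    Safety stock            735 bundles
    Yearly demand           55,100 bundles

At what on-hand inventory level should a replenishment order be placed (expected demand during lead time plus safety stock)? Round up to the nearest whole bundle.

1,617 bundles

Daily demand d = 55,100 / 250 = 220.400 bundles/day
Demand during lead time = 220.400 × 4 = 881.60
Reorder point = 881.60 + 735 = 1,616.60 → round up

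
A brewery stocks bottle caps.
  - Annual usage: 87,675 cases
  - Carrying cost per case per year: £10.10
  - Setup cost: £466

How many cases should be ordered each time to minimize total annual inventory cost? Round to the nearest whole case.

2,844 cases

2DS/H = 2·87,675·466/10.1 = 8,090,405.94
EOQ = √8,090,405.94 ≈ 2,844.36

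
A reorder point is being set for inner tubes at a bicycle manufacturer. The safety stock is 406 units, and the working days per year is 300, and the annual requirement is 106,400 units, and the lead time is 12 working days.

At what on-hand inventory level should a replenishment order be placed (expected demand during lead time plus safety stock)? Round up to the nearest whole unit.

Daily demand d = 106,400 / 300 = 354.667 units/day
Demand during lead time = 354.667 × 12 = 4,256.00
Reorder point = 4,256.00 + 406 = 4,662.00 → round up

4,662 units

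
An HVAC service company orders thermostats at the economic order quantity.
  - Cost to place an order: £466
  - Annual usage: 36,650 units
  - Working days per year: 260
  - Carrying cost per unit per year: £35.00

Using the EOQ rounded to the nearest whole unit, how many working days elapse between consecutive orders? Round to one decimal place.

7.0 days

Optimal lot size Q* = (2 × 36,650 × £466 / £35)^½ ≈ 987.90 → Q = 988 units
Days between orders = 260 / (D/Q) = 260 / 37.095 ≈ 7.009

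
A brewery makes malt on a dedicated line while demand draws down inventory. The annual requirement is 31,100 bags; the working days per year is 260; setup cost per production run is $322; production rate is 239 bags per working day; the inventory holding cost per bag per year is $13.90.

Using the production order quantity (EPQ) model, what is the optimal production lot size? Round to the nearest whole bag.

1,698 bags

Daily demand d = 31,100/260 = 119.615; p = 239; 1 − d/p = 0.49952
EPQ = √(2DS / (H(1 − d/p)))
    = √(2 × 31,100 × 322 / (13.9 × 0.49952)) ≈ 1,698.40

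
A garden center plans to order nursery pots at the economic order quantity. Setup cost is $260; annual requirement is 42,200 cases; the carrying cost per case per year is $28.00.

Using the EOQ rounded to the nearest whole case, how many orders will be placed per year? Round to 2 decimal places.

EOQ = √(2DS/H) = √(2 × 42,200 × 260 / 28)
    = √(783,714.29) ≈ 885.28 → Q = 885
Orders per year = D/Q = 42,200 / 885 = 47.684

47.68 orders per year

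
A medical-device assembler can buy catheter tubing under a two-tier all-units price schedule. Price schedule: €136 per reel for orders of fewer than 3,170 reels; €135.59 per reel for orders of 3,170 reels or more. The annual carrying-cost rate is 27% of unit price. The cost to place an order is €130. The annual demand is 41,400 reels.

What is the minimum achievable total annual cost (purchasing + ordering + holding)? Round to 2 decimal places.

H₁ = 27%×€136 = €36.7200;  H₂ = 27%×€135.59 = €36.6093
EOQ₁ = √(2×41,400×130/36.7200) = 541.42  (< 3,170, feasible at tier 1)
EOQ₂ = √(2×41,400×130/36.6093) = 542.24  (< 3,170 → use Q = 3,170 at tier-2 price)
TC(tier 1 (EOQ₁), Q≈541.4) = €5,650,281.00
TC(tier 2, Q≈3,170.0) = €5,673,149.53
Minimum at tier 1 (EOQ₁): €5,650,281.00

€5,650,281.00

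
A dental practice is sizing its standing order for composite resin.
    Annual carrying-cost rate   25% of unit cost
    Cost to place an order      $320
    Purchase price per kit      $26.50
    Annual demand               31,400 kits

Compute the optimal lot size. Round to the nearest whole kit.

Holding cost per kit per year: H = 25% × $26.5 = $6.6250
Q* = √(2·D·S / H) = √(2·31,400·320 / 6.625) = √3,033,358.5 ≈ 1,741.65

1,742 kits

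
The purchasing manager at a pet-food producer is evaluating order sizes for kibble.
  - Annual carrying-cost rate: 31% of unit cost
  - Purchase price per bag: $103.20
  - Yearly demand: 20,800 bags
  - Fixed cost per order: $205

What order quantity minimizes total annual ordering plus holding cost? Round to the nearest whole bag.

516 bags

Carrying cost H = $103.2 × 31% = $31.9920/bag/yr
2DS/H = 2·20,800·205/31.992 = 266,566.64
EOQ = √266,566.64 ≈ 516.30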